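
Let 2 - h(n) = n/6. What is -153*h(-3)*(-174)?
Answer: 66555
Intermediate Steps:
h(n) = 2 - n/6
-153*h(-3)*(-174) = -153*(2 - ⅙*(-3))*(-174) = -153*(2 + ½)*(-174) = -153*5/2*(-174) = -765/2*(-174) = 66555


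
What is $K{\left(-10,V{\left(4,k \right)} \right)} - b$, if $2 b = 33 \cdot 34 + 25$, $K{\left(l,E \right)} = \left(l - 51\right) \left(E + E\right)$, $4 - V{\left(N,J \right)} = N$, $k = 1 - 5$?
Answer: $- \frac{1147}{2} \approx -573.5$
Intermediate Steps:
$k = -4$
$V{\left(N,J \right)} = 4 - N$
$K{\left(l,E \right)} = 2 E \left(-51 + l\right)$ ($K{\left(l,E \right)} = \left(-51 + l\right) 2 E = 2 E \left(-51 + l\right)$)
$b = \frac{1147}{2}$ ($b = \frac{33 \cdot 34 + 25}{2} = \frac{1122 + 25}{2} = \frac{1}{2} \cdot 1147 = \frac{1147}{2} \approx 573.5$)
$K{\left(-10,V{\left(4,k \right)} \right)} - b = 2 \left(4 - 4\right) \left(-51 - 10\right) - \frac{1147}{2} = 2 \left(4 - 4\right) \left(-61\right) - \frac{1147}{2} = 2 \cdot 0 \left(-61\right) - \frac{1147}{2} = 0 - \frac{1147}{2} = - \frac{1147}{2}$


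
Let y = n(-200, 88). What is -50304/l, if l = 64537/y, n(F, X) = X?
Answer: -402432/5867 ≈ -68.592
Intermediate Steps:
y = 88
l = 5867/8 (l = 64537/88 = 64537*(1/88) = 5867/8 ≈ 733.38)
-50304/l = -50304/5867/8 = -50304*8/5867 = -402432/5867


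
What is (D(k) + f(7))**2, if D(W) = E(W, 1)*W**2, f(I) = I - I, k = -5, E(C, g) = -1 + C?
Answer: 22500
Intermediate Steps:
f(I) = 0
D(W) = W**2*(-1 + W) (D(W) = (-1 + W)*W**2 = W**2*(-1 + W))
(D(k) + f(7))**2 = ((-5)**2*(-1 - 5) + 0)**2 = (25*(-6) + 0)**2 = (-150 + 0)**2 = (-150)**2 = 22500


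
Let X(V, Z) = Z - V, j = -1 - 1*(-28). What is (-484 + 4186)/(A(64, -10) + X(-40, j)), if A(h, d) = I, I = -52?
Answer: 1234/5 ≈ 246.80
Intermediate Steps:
j = 27 (j = -1 + 28 = 27)
A(h, d) = -52
(-484 + 4186)/(A(64, -10) + X(-40, j)) = (-484 + 4186)/(-52 + (27 - 1*(-40))) = 3702/(-52 + (27 + 40)) = 3702/(-52 + 67) = 3702/15 = 3702*(1/15) = 1234/5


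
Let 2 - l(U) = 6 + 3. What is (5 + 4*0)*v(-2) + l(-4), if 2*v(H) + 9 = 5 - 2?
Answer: -22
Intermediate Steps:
v(H) = -3 (v(H) = -9/2 + (5 - 2)/2 = -9/2 + (½)*3 = -9/2 + 3/2 = -3)
l(U) = -7 (l(U) = 2 - (6 + 3) = 2 - 1*9 = 2 - 9 = -7)
(5 + 4*0)*v(-2) + l(-4) = (5 + 4*0)*(-3) - 7 = (5 + 0)*(-3) - 7 = 5*(-3) - 7 = -15 - 7 = -22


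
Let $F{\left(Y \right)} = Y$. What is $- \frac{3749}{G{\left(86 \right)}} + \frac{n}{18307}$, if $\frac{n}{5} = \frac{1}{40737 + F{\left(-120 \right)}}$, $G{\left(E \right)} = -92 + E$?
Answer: $\frac{929221415287}{1487150838} \approx 624.83$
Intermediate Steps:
$n = \frac{5}{40617}$ ($n = \frac{5}{40737 - 120} = \frac{5}{40617} \approx 0.0001231$)
$- \frac{3749}{G{\left(86 \right)}} + \frac{n}{18307} = - \frac{3749}{-92 + 86} + \frac{5}{40617 \cdot 18307} = - \frac{3749}{-6} + \frac{5}{40617} \cdot \frac{1}{18307} = \left(-3749\right) \left(- \frac{1}{6}\right) + \frac{5}{743575419} = \frac{3749}{6} + \frac{5}{743575419} = \frac{929221415287}{1487150838}$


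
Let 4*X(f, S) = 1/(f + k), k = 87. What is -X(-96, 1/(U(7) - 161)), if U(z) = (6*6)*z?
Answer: 1/36 ≈ 0.027778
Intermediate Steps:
U(z) = 36*z
X(f, S) = 1/(4*(87 + f)) (X(f, S) = 1/(4*(f + 87)) = 1/(4*(87 + f)))
-X(-96, 1/(U(7) - 161)) = -1/(4*(87 - 96)) = -1/(4*(-9)) = -(-1)/(4*9) = -1*(-1/36) = 1/36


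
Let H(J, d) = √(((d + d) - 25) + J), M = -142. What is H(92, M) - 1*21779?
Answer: -21779 + I*√217 ≈ -21779.0 + 14.731*I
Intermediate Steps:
H(J, d) = √(-25 + J + 2*d) (H(J, d) = √((2*d - 25) + J) = √((-25 + 2*d) + J) = √(-25 + J + 2*d))
H(92, M) - 1*21779 = √(-25 + 92 + 2*(-142)) - 1*21779 = √(-25 + 92 - 284) - 21779 = √(-217) - 21779 = I*√217 - 21779 = -21779 + I*√217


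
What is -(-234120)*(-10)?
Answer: -2341200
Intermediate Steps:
-(-234120)*(-10) = -1*2341200 = -2341200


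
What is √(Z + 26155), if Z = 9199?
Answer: √35354 ≈ 188.03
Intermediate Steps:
√(Z + 26155) = √(9199 + 26155) = √35354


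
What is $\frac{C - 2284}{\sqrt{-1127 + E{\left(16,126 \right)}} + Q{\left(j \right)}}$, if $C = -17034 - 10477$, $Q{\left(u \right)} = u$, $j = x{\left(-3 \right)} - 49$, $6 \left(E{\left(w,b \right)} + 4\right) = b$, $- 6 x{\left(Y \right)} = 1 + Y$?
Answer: $\frac{6525105}{15653} + \frac{268155 i \sqrt{1110}}{31306} \approx 416.86 + 285.38 i$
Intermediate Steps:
$x{\left(Y \right)} = - \frac{1}{6} - \frac{Y}{6}$ ($x{\left(Y \right)} = - \frac{1 + Y}{6} = - \frac{1}{6} - \frac{Y}{6}$)
$E{\left(w,b \right)} = -4 + \frac{b}{6}$
$j = - \frac{146}{3}$ ($j = \left(- \frac{1}{6} - - \frac{1}{2}\right) - 49 = \left(- \frac{1}{6} + \frac{1}{2}\right) - 49 = \frac{1}{3} - 49 = - \frac{146}{3} \approx -48.667$)
$C = -27511$
$\frac{C - 2284}{\sqrt{-1127 + E{\left(16,126 \right)}} + Q{\left(j \right)}} = \frac{-27511 - 2284}{\sqrt{-1127 + \left(-4 + \frac{1}{6} \cdot 126\right)} - \frac{146}{3}} = - \frac{29795}{\sqrt{-1127 + \left(-4 + 21\right)} - \frac{146}{3}} = - \frac{29795}{\sqrt{-1127 + 17} - \frac{146}{3}} = - \frac{29795}{\sqrt{-1110} - \frac{146}{3}} = - \frac{29795}{i \sqrt{1110} - \frac{146}{3}} = - \frac{29795}{- \frac{146}{3} + i \sqrt{1110}}$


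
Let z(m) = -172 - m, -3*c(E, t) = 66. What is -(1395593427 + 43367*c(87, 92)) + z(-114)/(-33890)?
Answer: -23632163836556/16945 ≈ -1.3946e+9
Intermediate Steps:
c(E, t) = -22 (c(E, t) = -1/3*66 = -22)
-(1395593427 + 43367*c(87, 92)) + z(-114)/(-33890) = -43367/(1/(-22 + 32181)) + (-172 - 1*(-114))/(-33890) = -43367/(1/32159) + (-172 + 114)*(-1/33890) = -43367/1/32159 - 58*(-1/33890) = -43367*32159 + 29/16945 = -1394639353 + 29/16945 = -23632163836556/16945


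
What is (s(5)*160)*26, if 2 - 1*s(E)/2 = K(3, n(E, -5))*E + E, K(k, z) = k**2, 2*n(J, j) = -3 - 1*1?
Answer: -399360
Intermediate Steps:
n(J, j) = -2 (n(J, j) = (-3 - 1*1)/2 = (-3 - 1)/2 = (1/2)*(-4) = -2)
s(E) = 4 - 20*E (s(E) = 4 - 2*(3**2*E + E) = 4 - 2*(9*E + E) = 4 - 20*E)
(s(5)*160)*26 = ((4 - 20*5)*160)*26 = ((4 - 100)*160)*26 = -96*160*26 = -15360*26 = -399360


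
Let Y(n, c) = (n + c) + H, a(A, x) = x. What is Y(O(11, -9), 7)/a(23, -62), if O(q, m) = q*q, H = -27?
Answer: -101/62 ≈ -1.6290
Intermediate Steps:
O(q, m) = q**2
Y(n, c) = -27 + c + n (Y(n, c) = (n + c) - 27 = (c + n) - 27 = -27 + c + n)
Y(O(11, -9), 7)/a(23, -62) = (-27 + 7 + 11**2)/(-62) = (-27 + 7 + 121)*(-1/62) = 101*(-1/62) = -101/62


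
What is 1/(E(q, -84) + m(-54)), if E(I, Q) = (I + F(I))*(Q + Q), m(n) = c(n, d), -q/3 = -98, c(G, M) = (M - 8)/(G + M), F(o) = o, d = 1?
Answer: -53/5235545 ≈ -1.0123e-5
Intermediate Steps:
c(G, M) = (-8 + M)/(G + M)
q = 294 (q = -3*(-98) = 294)
m(n) = -7/(1 + n) (m(n) = (-8 + 1)/(n + 1) = -7/(1 + n))
E(I, Q) = 4*I*Q (E(I, Q) = (I + I)*(Q + Q) = (2*I)*(2*Q) = 4*I*Q)
1/(E(q, -84) + m(-54)) = 1/(4*294*(-84) - 7/(1 - 54)) = 1/(-98784 - 7/(-53)) = 1/(-98784 - 7*(-1/53)) = 1/(-98784 + 7/53) = 1/(-5235545/53) = -53/5235545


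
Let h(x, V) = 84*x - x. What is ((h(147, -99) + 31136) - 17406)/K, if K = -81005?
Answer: -25931/81005 ≈ -0.32012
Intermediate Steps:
h(x, V) = 83*x
((h(147, -99) + 31136) - 17406)/K = ((83*147 + 31136) - 17406)/(-81005) = ((12201 + 31136) - 17406)*(-1/81005) = (43337 - 17406)*(-1/81005) = 25931*(-1/81005) = -25931/81005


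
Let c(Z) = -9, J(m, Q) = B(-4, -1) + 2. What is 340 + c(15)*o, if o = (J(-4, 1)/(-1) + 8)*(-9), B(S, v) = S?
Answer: 1150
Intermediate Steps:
J(m, Q) = -2 (J(m, Q) = -4 + 2 = -2)
o = -90 (o = (-2/(-1) + 8)*(-9) = (-2*(-1) + 8)*(-9) = (2 + 8)*(-9) = 10*(-9) = -90)
340 + c(15)*o = 340 - 9*(-90) = 340 + 810 = 1150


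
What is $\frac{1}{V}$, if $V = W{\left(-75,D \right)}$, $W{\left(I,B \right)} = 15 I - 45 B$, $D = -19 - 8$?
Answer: $\frac{1}{90} \approx 0.011111$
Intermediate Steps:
$D = -27$ ($D = -19 - 8 = -27$)
$W{\left(I,B \right)} = - 45 B + 15 I$
$V = 90$ ($V = \left(-45\right) \left(-27\right) + 15 \left(-75\right) = 1215 - 1125 = 90$)
$\frac{1}{V} = \frac{1}{90}$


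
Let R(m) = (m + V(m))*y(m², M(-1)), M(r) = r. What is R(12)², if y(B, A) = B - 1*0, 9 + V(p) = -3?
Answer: 0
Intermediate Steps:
V(p) = -12 (V(p) = -9 - 3 = -12)
y(B, A) = B (y(B, A) = B + 0 = B)
R(m) = m²*(-12 + m) (R(m) = (m - 12)*m² = (-12 + m)*m² = m²*(-12 + m))
R(12)² = (12²*(-12 + 12))² = (144*0)² = 0² = 0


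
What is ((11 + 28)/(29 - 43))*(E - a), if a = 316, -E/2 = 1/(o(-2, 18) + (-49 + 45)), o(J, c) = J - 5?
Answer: 67743/77 ≈ 879.78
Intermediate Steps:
o(J, c) = -5 + J
E = 2/11 (E = -2/((-5 - 2) + (-49 + 45)) = -2/(-7 - 4) = -2/(-11) = -2*(-1/11) = 2/11 ≈ 0.18182)
((11 + 28)/(29 - 43))*(E - a) = ((11 + 28)/(29 - 43))*(2/11 - 1*316) = (39/(-14))*(2/11 - 316) = (39*(-1/14))*(-3474/11) = -39/14*(-3474/11) = 67743/77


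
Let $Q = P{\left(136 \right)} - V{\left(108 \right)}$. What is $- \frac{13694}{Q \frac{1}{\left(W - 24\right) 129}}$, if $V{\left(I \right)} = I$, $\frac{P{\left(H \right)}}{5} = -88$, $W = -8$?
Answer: $- \frac{14132208}{137} \approx -1.0315 \cdot 10^{5}$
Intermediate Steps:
$P{\left(H \right)} = -440$ ($P{\left(H \right)} = 5 \left(-88\right) = -440$)
$Q = -548$ ($Q = -440 - 108 = -548$)
$- \frac{13694}{Q \frac{1}{\left(W - 24\right) 129}} = - \frac{13694}{\left(-548\right) \frac{1}{\left(-8 - 24\right) 129}} = - \frac{13694}{\left(-548\right) \frac{1}{\left(-32\right) 129}} = - \frac{13694}{\left(-548\right) \frac{1}{-4128}} = - \frac{13694}{\left(-548\right) \left(- \frac{1}{4128}\right)} = - \frac{13694}{\frac{137}{1032}} = \left(-13694\right) \frac{1032}{137} = - \frac{14132208}{137}$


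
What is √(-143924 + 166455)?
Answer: √22531 ≈ 150.10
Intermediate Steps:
√(-143924 + 166455) = √22531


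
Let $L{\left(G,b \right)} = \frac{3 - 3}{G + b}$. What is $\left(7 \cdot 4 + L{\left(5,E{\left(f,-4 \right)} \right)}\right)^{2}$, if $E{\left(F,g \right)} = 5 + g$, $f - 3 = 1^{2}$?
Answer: $784$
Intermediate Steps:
$f = 4$ ($f = 3 + 1^{2} = 3 + 1 = 4$)
$L{\left(G,b \right)} = 0$ ($L{\left(G,b \right)} = \frac{0}{G + b} = 0$)
$\left(7 \cdot 4 + L{\left(5,E{\left(f,-4 \right)} \right)}\right)^{2} = \left(7 \cdot 4 + 0\right)^{2} = \left(28 + 0\right)^{2} = 28^{2} = 784$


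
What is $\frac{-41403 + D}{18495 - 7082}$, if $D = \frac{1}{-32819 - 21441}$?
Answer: $- \frac{2246526781}{619269380} \approx -3.6277$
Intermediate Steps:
$D = - \frac{1}{54260}$ ($D = \frac{1}{-32819 - 21441} = \frac{1}{-54260} = - \frac{1}{54260} \approx -1.843 \cdot 10^{-5}$)
$\frac{-41403 + D}{18495 - 7082} = \frac{-41403 - \frac{1}{54260}}{18495 - 7082} = - \frac{2246526781}{54260 \left(18495 - 7082\right)} = - \frac{2246526781}{54260 \cdot 11413} = \left(- \frac{2246526781}{54260}\right) \frac{1}{11413} = - \frac{2246526781}{619269380}$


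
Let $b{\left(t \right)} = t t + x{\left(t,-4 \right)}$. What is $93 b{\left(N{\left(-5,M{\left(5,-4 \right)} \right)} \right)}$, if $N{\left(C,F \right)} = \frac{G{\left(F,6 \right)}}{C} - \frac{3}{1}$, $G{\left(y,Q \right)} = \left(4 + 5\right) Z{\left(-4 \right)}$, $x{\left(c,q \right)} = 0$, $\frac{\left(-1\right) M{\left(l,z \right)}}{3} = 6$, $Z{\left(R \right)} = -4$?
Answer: $\frac{41013}{25} \approx 1640.5$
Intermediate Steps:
$M{\left(l,z \right)} = -18$ ($M{\left(l,z \right)} = \left(-3\right) 6 = -18$)
$G{\left(y,Q \right)} = -36$ ($G{\left(y,Q \right)} = \left(4 + 5\right) \left(-4\right) = 9 \left(-4\right) = -36$)
$N{\left(C,F \right)} = -3 - \frac{36}{C}$ ($N{\left(C,F \right)} = - \frac{36}{C} - \frac{3}{1} = - \frac{36}{C} - 3 = -3 - \frac{36}{C}$)
$b{\left(t \right)} = t^{2}$ ($b{\left(t \right)} = t t + 0 = t^{2} + 0 = t^{2}$)
$93 b{\left(N{\left(-5,M{\left(5,-4 \right)} \right)} \right)} = 93 \left(-3 - \frac{36}{-5}\right)^{2} = 93 \left(-3 - - \frac{36}{5}\right)^{2} = 93 \left(-3 + \frac{36}{5}\right)^{2} = 93 \left(\frac{21}{5}\right)^{2} = 93 \cdot \frac{441}{25} = \frac{41013}{25}$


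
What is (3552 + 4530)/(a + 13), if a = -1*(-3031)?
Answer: 4041/1522 ≈ 2.6551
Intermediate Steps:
a = 3031
(3552 + 4530)/(a + 13) = (3552 + 4530)/(3031 + 13) = 8082/3044 = 8082*(1/3044) = 4041/1522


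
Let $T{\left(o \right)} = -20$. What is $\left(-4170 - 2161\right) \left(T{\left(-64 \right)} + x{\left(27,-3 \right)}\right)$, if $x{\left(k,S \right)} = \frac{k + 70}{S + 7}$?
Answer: $- \frac{107627}{4} \approx -26907.0$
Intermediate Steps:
$x{\left(k,S \right)} = \frac{70 + k}{7 + S}$
$\left(-4170 - 2161\right) \left(T{\left(-64 \right)} + x{\left(27,-3 \right)}\right) = \left(-4170 - 2161\right) \left(-20 + \frac{70 + 27}{7 - 3}\right) = - 6331 \left(-20 + \frac{1}{4} \cdot 97\right) = - 6331 \left(-20 + \frac{97}{4}\right) = \left(-6331\right) \frac{17}{4} = - \frac{107627}{4}$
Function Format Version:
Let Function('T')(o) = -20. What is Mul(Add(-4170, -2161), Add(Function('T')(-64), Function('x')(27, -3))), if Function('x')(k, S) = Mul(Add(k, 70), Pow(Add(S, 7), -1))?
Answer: Rational(-107627, 4) ≈ -26907.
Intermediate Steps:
Function('x')(k, S) = Mul(Pow(Add(7, S), -1), Add(70, k)) (Function('x')(k, S) = Mul(Add(70, k), Pow(Add(7, S), -1)) = Mul(Pow(Add(7, S), -1), Add(70, k)))
Mul(Add(-4170, -2161), Add(Function('T')(-64), Function('x')(27, -3))) = Mul(Add(-4170, -2161), Add(-20, Mul(Pow(Add(7, -3), -1), Add(70, 27)))) = Mul(-6331, Add(-20, Mul(Pow(4, -1), 97))) = Mul(-6331, Add(-20, Mul(Rational(1, 4), 97))) = Mul(-6331, Add(-20, Rational(97, 4))) = Mul(-6331, Rational(17, 4)) = Rational(-107627, 4)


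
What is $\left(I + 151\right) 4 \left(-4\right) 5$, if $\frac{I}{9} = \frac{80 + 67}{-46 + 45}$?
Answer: $93760$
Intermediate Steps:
$I = -1323$ ($I = 9 \frac{80 + 67}{-46 + 45} = 9 \frac{147}{-1} = 9 \cdot 147 \left(-1\right) = 9 \left(-147\right) = -1323$)
$\left(I + 151\right) 4 \left(-4\right) 5 = \left(-1323 + 151\right) 4 \left(-4\right) 5 = - 1172 \left(\left(-16\right) 5\right) = \left(-1172\right) \left(-80\right) = 93760$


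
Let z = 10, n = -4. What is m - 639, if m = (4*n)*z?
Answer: -799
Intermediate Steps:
m = -160 (m = (4*(-4))*10 = -16*10 = -160)
m - 639 = -160 - 639 = -799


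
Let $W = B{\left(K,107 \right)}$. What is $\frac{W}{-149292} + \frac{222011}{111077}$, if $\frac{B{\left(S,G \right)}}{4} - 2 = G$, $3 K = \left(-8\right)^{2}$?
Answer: $\frac{8274009160}{4145726871} \approx 1.9958$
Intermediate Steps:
$K = \frac{64}{3}$ ($K = \frac{\left(-8\right)^{2}}{3} = \frac{1}{3} \cdot 64 = \frac{64}{3} \approx 21.333$)
$B{\left(S,G \right)} = 8 + 4 G$
$W = 436$ ($W = 8 + 4 \cdot 107 = 8 + 428 = 436$)
$\frac{W}{-149292} + \frac{222011}{111077} = \frac{436}{-149292} + \frac{222011}{111077} = 436 \left(- \frac{1}{149292}\right) + 222011 \cdot \frac{1}{111077} = - \frac{109}{37323} + \frac{222011}{111077} = \frac{8274009160}{4145726871}$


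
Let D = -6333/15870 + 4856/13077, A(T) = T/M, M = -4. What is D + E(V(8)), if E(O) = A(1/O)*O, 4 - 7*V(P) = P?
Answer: -38423279/138354660 ≈ -0.27772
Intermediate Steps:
V(P) = 4/7 - P/7
A(T) = -T/4 (A(T) = T/(-4) = T*(-¼) = -T/4)
D = -1917307/69177330 (D = -6333*1/15870 + 4856*(1/13077) = -2111/5290 + 4856/13077 = -1917307/69177330 ≈ -0.027716)
E(O) = -¼ (E(O) = (-1/(4*O))*O = -¼)
D + E(V(8)) = -1917307/69177330 - ¼ = -38423279/138354660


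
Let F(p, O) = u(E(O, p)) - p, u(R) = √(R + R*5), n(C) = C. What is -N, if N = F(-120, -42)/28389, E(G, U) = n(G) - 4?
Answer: -40/9463 - 2*I*√69/28389 ≈ -0.004227 - 0.0005852*I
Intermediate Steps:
E(G, U) = -4 + G (E(G, U) = G - 4 = -4 + G)
u(R) = √6*√R (u(R) = √(R + 5*R) = √(6*R) = √6*√R)
F(p, O) = -p + √6*√(-4 + O) (F(p, O) = √6*√(-4 + O) - p = -p + √6*√(-4 + O))
N = 40/9463 + 2*I*√69/28389 (N = (√(-24 + 6*(-42)) - 1*(-120))/28389 = (√(-24 - 252) + 120)*(1/28389) = (√(-276) + 120)*(1/28389) = (2*I*√69 + 120)*(1/28389) = (120 + 2*I*√69)*(1/28389) = 40/9463 + 2*I*√69/28389 ≈ 0.004227 + 0.0005852*I)
-N = -(40/9463 + 2*I*√69/28389) = -40/9463 - 2*I*√69/28389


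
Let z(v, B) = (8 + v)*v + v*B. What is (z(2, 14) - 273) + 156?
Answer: -69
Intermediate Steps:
z(v, B) = B*v + v*(8 + v) (z(v, B) = v*(8 + v) + B*v = B*v + v*(8 + v))
(z(2, 14) - 273) + 156 = (2*(8 + 14 + 2) - 273) + 156 = (2*24 - 273) + 156 = (48 - 273) + 156 = -225 + 156 = -69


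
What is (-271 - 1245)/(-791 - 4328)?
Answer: 1516/5119 ≈ 0.29615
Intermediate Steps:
(-271 - 1245)/(-791 - 4328) = -1516/(-5119) = -1516*(-1/5119) = 1516/5119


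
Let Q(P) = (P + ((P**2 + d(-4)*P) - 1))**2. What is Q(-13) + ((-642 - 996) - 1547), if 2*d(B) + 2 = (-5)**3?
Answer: 3832781/4 ≈ 9.5820e+5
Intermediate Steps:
d(B) = -127/2 (d(B) = -1 + (1/2)*(-5)**3 = -1 + (1/2)*(-125) = -1 - 125/2 = -127/2)
Q(P) = (-1 + P**2 - 125*P/2)**2 (Q(P) = (P + ((P**2 - 127*P/2) - 1))**2 = (P + (-1 + P**2 - 127*P/2))**2 = (-1 + P**2 - 125*P/2)**2)
Q(-13) + ((-642 - 996) - 1547) = (-2 - 125*(-13) + 2*(-13)**2)**2/4 + ((-642 - 996) - 1547) = (-2 + 1625 + 2*169)**2/4 + (-1638 - 1547) = (-2 + 1625 + 338)**2/4 - 3185 = (1/4)*1961**2 - 3185 = (1/4)*3845521 - 3185 = 3845521/4 - 3185 = 3832781/4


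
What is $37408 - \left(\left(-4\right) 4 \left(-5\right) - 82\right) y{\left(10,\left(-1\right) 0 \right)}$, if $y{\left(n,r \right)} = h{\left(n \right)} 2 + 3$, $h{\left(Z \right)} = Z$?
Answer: $37454$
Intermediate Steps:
$y{\left(n,r \right)} = 3 + 2 n$ ($y{\left(n,r \right)} = n 2 + 3 = 2 n + 3 = 3 + 2 n$)
$37408 - \left(\left(-4\right) 4 \left(-5\right) - 82\right) y{\left(10,\left(-1\right) 0 \right)} = 37408 - \left(\left(-4\right) 4 \left(-5\right) - 82\right) \left(3 + 2 \cdot 10\right) = 37408 - \left(\left(-16\right) \left(-5\right) - 82\right) \left(3 + 20\right) = 37408 - \left(80 - 82\right) 23 = 37408 - \left(-2\right) 23 = 37408 - -46 = 37408 + 46 = 37454$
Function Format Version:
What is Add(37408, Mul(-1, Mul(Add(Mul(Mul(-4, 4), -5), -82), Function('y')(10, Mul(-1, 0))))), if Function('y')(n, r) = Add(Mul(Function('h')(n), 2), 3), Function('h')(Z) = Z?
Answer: 37454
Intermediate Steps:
Function('y')(n, r) = Add(3, Mul(2, n)) (Function('y')(n, r) = Add(Mul(n, 2), 3) = Add(Mul(2, n), 3) = Add(3, Mul(2, n)))
Add(37408, Mul(-1, Mul(Add(Mul(Mul(-4, 4), -5), -82), Function('y')(10, Mul(-1, 0))))) = Add(37408, Mul(-1, Mul(Add(Mul(Mul(-4, 4), -5), -82), Add(3, Mul(2, 10))))) = Add(37408, Mul(-1, Mul(Add(Mul(-16, -5), -82), Add(3, 20)))) = Add(37408, Mul(-1, Mul(Add(80, -82), 23))) = Add(37408, Mul(-1, Mul(-2, 23))) = Add(37408, Mul(-1, -46)) = Add(37408, 46) = 37454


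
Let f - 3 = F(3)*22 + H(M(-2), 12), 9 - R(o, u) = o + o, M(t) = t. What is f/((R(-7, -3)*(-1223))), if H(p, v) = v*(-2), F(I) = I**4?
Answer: -1761/28129 ≈ -0.062604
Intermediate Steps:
R(o, u) = 9 - 2*o (R(o, u) = 9 - (o + o) = 9 - 2*o)
H(p, v) = -2*v
f = 1761 (f = 3 + (3**4*22 - 2*12) = 3 + (81*22 - 24) = 3 + (1782 - 24) = 3 + 1758 = 1761)
f/((R(-7, -3)*(-1223))) = 1761/(((9 - 2*(-7))*(-1223))) = 1761/(((9 + 14)*(-1223))) = 1761/((23*(-1223))) = 1761/(-28129) = 1761*(-1/28129) = -1761/28129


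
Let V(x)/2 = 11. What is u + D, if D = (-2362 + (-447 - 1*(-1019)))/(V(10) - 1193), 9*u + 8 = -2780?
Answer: -3248638/10539 ≈ -308.25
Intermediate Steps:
u = -2788/9 (u = -8/9 + (⅑)*(-2780) = -8/9 - 2780/9 = -2788/9 ≈ -309.78)
V(x) = 22 (V(x) = 2*11 = 22)
D = 1790/1171 (D = (-2362 + (-447 - 1*(-1019)))/(22 - 1193) = (-2362 + (-447 + 1019))/(-1171) = (-2362 + 572)*(-1/1171) = -1790*(-1/1171) = 1790/1171 ≈ 1.5286)
u + D = -2788/9 + 1790/1171 = -3248638/10539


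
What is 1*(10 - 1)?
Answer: 9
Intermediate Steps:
1*(10 - 1) = 1*9 = 9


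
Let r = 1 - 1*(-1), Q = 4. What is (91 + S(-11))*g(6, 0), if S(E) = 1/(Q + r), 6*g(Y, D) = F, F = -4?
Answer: -547/9 ≈ -60.778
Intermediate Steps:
r = 2 (r = 1 + 1 = 2)
g(Y, D) = -⅔ (g(Y, D) = (⅙)*(-4) = -⅔)
S(E) = ⅙ (S(E) = 1/(4 + 2) = 1/6 = ⅙)
(91 + S(-11))*g(6, 0) = (91 + ⅙)*(-⅔) = (547/6)*(-⅔) = -547/9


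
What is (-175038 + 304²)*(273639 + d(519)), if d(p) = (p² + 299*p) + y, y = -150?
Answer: -57672717282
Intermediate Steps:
d(p) = -150 + p² + 299*p (d(p) = (p² + 299*p) - 150 = -150 + p² + 299*p)
(-175038 + 304²)*(273639 + d(519)) = (-175038 + 304²)*(273639 + (-150 + 519² + 299*519)) = (-175038 + 92416)*(273639 + (-150 + 269361 + 155181)) = -82622*(273639 + 424392) = -82622*698031 = -57672717282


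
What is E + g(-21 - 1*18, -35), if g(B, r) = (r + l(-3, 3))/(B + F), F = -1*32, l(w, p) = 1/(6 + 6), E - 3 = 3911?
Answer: 3335147/852 ≈ 3914.5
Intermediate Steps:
E = 3914 (E = 3 + 3911 = 3914)
l(w, p) = 1/12
F = -32
g(B, r) = (1/12 + r)/(-32 + B) (g(B, r) = (r + 1/12)/(B - 32) = (1/12 + r)/(-32 + B))
E + g(-21 - 1*18, -35) = 3914 + (1/12 - 35)/(-32 + (-21 - 1*18)) = 3914 - 419/12/(-32 + (-21 - 18)) = 3914 - 419/12/(-32 - 39) = 3914 - 419/12/(-71) = 3914 - 1/71*(-419/12) = 3914 + 419/852 = 3335147/852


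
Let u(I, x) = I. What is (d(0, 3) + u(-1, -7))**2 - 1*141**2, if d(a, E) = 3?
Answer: -19877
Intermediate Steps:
(d(0, 3) + u(-1, -7))**2 - 1*141**2 = (3 - 1)**2 - 1*141**2 = 2**2 - 1*19881 = 4 - 19881 = -19877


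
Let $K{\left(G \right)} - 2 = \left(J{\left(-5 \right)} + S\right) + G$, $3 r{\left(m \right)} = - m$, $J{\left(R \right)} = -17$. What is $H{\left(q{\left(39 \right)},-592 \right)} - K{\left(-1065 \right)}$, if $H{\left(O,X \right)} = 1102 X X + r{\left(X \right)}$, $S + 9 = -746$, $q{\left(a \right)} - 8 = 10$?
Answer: $\frac{1158640081}{3} \approx 3.8621 \cdot 10^{8}$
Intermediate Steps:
$q{\left(a \right)} = 18$ ($q{\left(a \right)} = 8 + 10 = 18$)
$S = -755$ ($S = -9 - 746 = -755$)
$r{\left(m \right)} = - \frac{m}{3}$ ($r{\left(m \right)} = \frac{\left(-1\right) m}{3} = - \frac{m}{3}$)
$H{\left(O,X \right)} = 1102 X^{2} - \frac{X}{3}$ ($H{\left(O,X \right)} = 1102 X X - \frac{X}{3} = 1102 X^{2} - \frac{X}{3}$)
$K{\left(G \right)} = -770 + G$ ($K{\left(G \right)} = 2 + \left(\left(-17 - 755\right) + G\right) = 2 + \left(-772 + G\right) = -770 + G$)
$H{\left(q{\left(39 \right)},-592 \right)} - K{\left(-1065 \right)} = \frac{1}{3} \left(-592\right) \left(-1 + 3306 \left(-592\right)\right) - \left(-770 - 1065\right) = \frac{1}{3} \left(-592\right) \left(-1 - 1957152\right) - -1835 = \frac{1}{3} \left(-592\right) \left(-1957153\right) + 1835 = \frac{1158634576}{3} + 1835 = \frac{1158640081}{3}$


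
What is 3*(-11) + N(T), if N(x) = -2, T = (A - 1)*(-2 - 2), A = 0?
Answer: -35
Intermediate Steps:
T = 4 (T = (0 - 1)*(-2 - 2) = -1*(-4) = 4)
3*(-11) + N(T) = 3*(-11) - 2 = -33 - 2 = -35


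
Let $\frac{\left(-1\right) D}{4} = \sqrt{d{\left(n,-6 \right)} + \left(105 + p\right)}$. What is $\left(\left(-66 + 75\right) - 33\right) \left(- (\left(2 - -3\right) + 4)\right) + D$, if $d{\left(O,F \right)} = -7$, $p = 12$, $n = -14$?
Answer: $216 - 4 \sqrt{110} \approx 174.05$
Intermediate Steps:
$D = - 4 \sqrt{110}$ ($D = - 4 \sqrt{-7 + \left(105 + 12\right)} = - 4 \sqrt{-7 + 117} = - 4 \sqrt{110} \approx -41.952$)
$\left(\left(-66 + 75\right) - 33\right) \left(- (\left(2 - -3\right) + 4)\right) + D = \left(\left(-66 + 75\right) - 33\right) \left(- (\left(2 - -3\right) + 4)\right) - 4 \sqrt{110} = \left(9 - 33\right) \left(- (\left(2 + 3\right) + 4)\right) - 4 \sqrt{110} = - 24 \left(- (5 + 4)\right) - 4 \sqrt{110} = - 24 \left(\left(-1\right) 9\right) - 4 \sqrt{110} = \left(-24\right) \left(-9\right) - 4 \sqrt{110} = 216 - 4 \sqrt{110}$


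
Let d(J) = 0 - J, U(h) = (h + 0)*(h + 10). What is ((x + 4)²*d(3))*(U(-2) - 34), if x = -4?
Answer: 0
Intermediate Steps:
U(h) = h*(10 + h)
d(J) = -J
((x + 4)²*d(3))*(U(-2) - 34) = ((-4 + 4)²*(-1*3))*(-2*(10 - 2) - 34) = (0²*(-3))*(-2*8 - 34) = (0*(-3))*(-16 - 34) = 0*(-50) = 0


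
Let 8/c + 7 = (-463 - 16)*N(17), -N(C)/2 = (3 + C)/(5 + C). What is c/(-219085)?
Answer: -88/2081964755 ≈ -4.2268e-8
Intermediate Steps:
N(C) = -2*(3 + C)/(5 + C)
c = 88/9503 (c = 8/(-7 + (-463 - 16)*(2*(-3 - 1*17)/(5 + 17))) = 8/(-7 - 958*(-3 - 17)/22) = 8/(-7 - 958*(-20)/22) = 8/(-7 - 479*(-20/11)) = 8/(-7 + 9580/11) = 8/(9503/11) = 8*(11/9503) = 88/9503 ≈ 0.0092602)
c/(-219085) = (88/9503)/(-219085) = (88/9503)*(-1/219085) = -88/2081964755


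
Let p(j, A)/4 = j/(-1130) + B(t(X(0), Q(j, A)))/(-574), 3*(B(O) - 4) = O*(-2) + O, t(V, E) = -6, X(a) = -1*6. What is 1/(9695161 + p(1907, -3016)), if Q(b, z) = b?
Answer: 162155/1572117730557 ≈ 1.0314e-7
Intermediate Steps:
X(a) = -6
B(O) = 4 - O/3 (B(O) = 4 + (O*(-2) + O)/3 = 4 + (-2*O + O)/3 = 4 + (-O)/3 = 4 - O/3)
p(j, A) = -12/287 - 2*j/565 (p(j, A) = 4*(j/(-1130) + (4 - ⅓*(-6))/(-574)) = 4*(j*(-1/1130) + (4 + 2)*(-1/574)) = 4*(-j/1130 + 6*(-1/574)) = 4*(-j/1130 - 3/287) = 4*(-3/287 - j/1130) = -12/287 - 2*j/565)
1/(9695161 + p(1907, -3016)) = 1/(9695161 + (-12/287 - 2/565*1907)) = 1/(9695161 + (-12/287 - 3814/565)) = 1/(9695161 - 1101398/162155) = 1/(1572117730557/162155) = 162155/1572117730557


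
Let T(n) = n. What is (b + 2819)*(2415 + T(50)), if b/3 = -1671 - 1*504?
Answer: -9135290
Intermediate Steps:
b = -6525 (b = 3*(-1671 - 1*504) = 3*(-1671 - 504) = 3*(-2175) = -6525)
(b + 2819)*(2415 + T(50)) = (-6525 + 2819)*(2415 + 50) = -3706*2465 = -9135290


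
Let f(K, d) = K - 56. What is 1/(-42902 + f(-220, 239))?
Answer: -1/43178 ≈ -2.3160e-5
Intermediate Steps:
f(K, d) = -56 + K
1/(-42902 + f(-220, 239)) = 1/(-42902 + (-56 - 220)) = 1/(-42902 - 276) = 1/(-43178) = -1/43178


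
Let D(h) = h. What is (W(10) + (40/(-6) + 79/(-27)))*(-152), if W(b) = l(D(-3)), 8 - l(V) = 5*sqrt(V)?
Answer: 6536/27 + 760*I*sqrt(3) ≈ 242.07 + 1316.4*I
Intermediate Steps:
l(V) = 8 - 5*sqrt(V)
W(b) = 8 - 5*I*sqrt(3)
(W(10) + (40/(-6) + 79/(-27)))*(-152) = ((8 - 5*I*sqrt(3)) + (40/(-6) + 79/(-27)))*(-152) = ((8 - 5*I*sqrt(3)) + (40*(-1/6) + 79*(-1/27)))*(-152) = ((8 - 5*I*sqrt(3)) + (-20/3 - 79/27))*(-152) = ((8 - 5*I*sqrt(3)) - 259/27)*(-152) = (-43/27 - 5*I*sqrt(3))*(-152) = 6536/27 + 760*I*sqrt(3)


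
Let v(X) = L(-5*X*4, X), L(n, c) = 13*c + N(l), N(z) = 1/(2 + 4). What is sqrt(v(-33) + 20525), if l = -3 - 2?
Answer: sqrt(723462)/6 ≈ 141.76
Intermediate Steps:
l = -5
N(z) = 1/6
L(n, c) = 1/6 + 13*c (L(n, c) = 13*c + 1/6 = 1/6 + 13*c)
v(X) = 1/6 + 13*X
sqrt(v(-33) + 20525) = sqrt((1/6 + 13*(-33)) + 20525) = sqrt((1/6 - 429) + 20525) = sqrt(-2573/6 + 20525) = sqrt(120577/6) = sqrt(723462)/6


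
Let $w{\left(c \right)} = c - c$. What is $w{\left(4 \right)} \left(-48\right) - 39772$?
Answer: $-39772$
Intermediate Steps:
$w{\left(c \right)} = 0$
$w{\left(4 \right)} \left(-48\right) - 39772 = 0 \left(-48\right) - 39772 = 0 - 39772 = -39772$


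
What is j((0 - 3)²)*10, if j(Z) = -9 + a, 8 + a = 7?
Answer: -100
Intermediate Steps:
a = -1 (a = -8 + 7 = -1)
j(Z) = -10 (j(Z) = -9 - 1 = -10)
j((0 - 3)²)*10 = -10*10 = -100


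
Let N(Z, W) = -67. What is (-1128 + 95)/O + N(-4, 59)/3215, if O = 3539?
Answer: -3558208/11377885 ≈ -0.31273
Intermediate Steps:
(-1128 + 95)/O + N(-4, 59)/3215 = (-1128 + 95)/3539 - 67/3215 = -1033*1/3539 - 67*1/3215 = -1033/3539 - 67/3215 = -3558208/11377885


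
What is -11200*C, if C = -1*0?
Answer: 0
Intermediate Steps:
C = 0
-11200*C = -11200*0 = 0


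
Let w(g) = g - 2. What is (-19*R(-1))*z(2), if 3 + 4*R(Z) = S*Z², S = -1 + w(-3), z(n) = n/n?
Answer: 171/4 ≈ 42.750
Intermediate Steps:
w(g) = -2 + g
z(n) = 1
S = -6 (S = -1 + (-2 - 3) = -1 - 5 = -6)
R(Z) = -¾ - 3*Z²/2 (R(Z) = -¾ + (-6*Z²)/4 = -¾ - 3*Z²/2)
(-19*R(-1))*z(2) = -19*(-¾ - 3/2*(-1)²)*1 = -19*(-¾ - 3/2*1)*1 = -19*(-¾ - 3/2)*1 = -19*(-9/4)*1 = (171/4)*1 = 171/4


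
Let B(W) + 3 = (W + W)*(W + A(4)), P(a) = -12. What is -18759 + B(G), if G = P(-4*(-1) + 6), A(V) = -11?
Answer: -18210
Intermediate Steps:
G = -12
B(W) = -3 + 2*W*(-11 + W) (B(W) = -3 + (W + W)*(W - 11) = -3 + (2*W)*(-11 + W) = -3 + 2*W*(-11 + W))
-18759 + B(G) = -18759 + (-3 - 22*(-12) + 2*(-12)²) = -18759 + (-3 + 264 + 2*144) = -18759 + (-3 + 264 + 288) = -18759 + 549 = -18210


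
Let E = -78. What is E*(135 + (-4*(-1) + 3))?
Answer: -11076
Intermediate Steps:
E*(135 + (-4*(-1) + 3)) = -78*(135 + (-4*(-1) + 3)) = -78*(135 + (4 + 3)) = -78*(135 + 7) = -78*142 = -11076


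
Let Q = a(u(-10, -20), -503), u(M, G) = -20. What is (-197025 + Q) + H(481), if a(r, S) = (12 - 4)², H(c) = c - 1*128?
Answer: -196608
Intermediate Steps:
H(c) = -128 + c (H(c) = c - 128 = -128 + c)
a(r, S) = 64 (a(r, S) = 8² = 64)
Q = 64
(-197025 + Q) + H(481) = (-197025 + 64) + (-128 + 481) = -196961 + 353 = -196608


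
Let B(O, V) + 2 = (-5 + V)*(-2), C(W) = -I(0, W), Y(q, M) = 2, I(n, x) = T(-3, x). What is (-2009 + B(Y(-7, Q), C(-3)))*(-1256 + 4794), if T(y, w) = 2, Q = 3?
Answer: -7065386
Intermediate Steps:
I(n, x) = 2
C(W) = -2 (C(W) = -1*2 = -2)
B(O, V) = 8 - 2*V (B(O, V) = -2 + (-5 + V)*(-2) = -2 + (10 - 2*V) = 8 - 2*V)
(-2009 + B(Y(-7, Q), C(-3)))*(-1256 + 4794) = (-2009 + (8 - 2*(-2)))*(-1256 + 4794) = (-2009 + (8 + 4))*3538 = (-2009 + 12)*3538 = -1997*3538 = -7065386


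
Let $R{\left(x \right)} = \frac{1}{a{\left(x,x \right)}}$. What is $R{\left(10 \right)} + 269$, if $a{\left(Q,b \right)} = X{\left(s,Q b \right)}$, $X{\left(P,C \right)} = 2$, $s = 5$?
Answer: $\frac{539}{2} \approx 269.5$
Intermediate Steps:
$a{\left(Q,b \right)} = 2$
$R{\left(x \right)} = \frac{1}{2}$
$R{\left(10 \right)} + 269 = \frac{1}{2} + 269 = \frac{539}{2}$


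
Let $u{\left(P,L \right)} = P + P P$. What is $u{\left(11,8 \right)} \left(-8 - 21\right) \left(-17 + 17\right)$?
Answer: $0$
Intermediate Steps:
$u{\left(P,L \right)} = P + P^{2}$
$u{\left(11,8 \right)} \left(-8 - 21\right) \left(-17 + 17\right) = 11 \left(1 + 11\right) \left(-8 - 21\right) \left(-17 + 17\right) = 11 \cdot 12 \left(\left(-29\right) 0\right) = 132 \cdot 0 = 0$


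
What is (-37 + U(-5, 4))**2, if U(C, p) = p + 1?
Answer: 1024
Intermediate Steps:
U(C, p) = 1 + p
(-37 + U(-5, 4))**2 = (-37 + (1 + 4))**2 = (-37 + 5)**2 = (-32)**2 = 1024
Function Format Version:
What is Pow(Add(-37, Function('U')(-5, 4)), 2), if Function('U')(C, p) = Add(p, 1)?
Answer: 1024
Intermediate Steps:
Function('U')(C, p) = Add(1, p)
Pow(Add(-37, Function('U')(-5, 4)), 2) = Pow(Add(-37, Add(1, 4)), 2) = Pow(Add(-37, 5), 2) = Pow(-32, 2) = 1024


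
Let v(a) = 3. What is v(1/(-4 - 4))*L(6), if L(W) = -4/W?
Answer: -2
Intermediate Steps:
v(1/(-4 - 4))*L(6) = 3*(-4/6) = 3*(-4*⅙) = 3*(-⅔) = -2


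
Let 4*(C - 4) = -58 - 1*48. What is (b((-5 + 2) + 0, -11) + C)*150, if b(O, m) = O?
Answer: -3825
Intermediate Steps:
C = -45/2 (C = 4 + (-58 - 1*48)/4 = 4 + (-58 - 48)/4 = 4 + (¼)*(-106) = 4 - 53/2 = -45/2 ≈ -22.500)
(b((-5 + 2) + 0, -11) + C)*150 = (((-5 + 2) + 0) - 45/2)*150 = ((-3 + 0) - 45/2)*150 = (-3 - 45/2)*150 = -51/2*150 = -3825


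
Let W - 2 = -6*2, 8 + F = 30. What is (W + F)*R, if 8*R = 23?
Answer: 69/2 ≈ 34.500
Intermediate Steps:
F = 22 (F = -8 + 30 = 22)
W = -10 (W = 2 - 6*2 = 2 - 12 = -10)
R = 23/8 (R = (1/8)*23 = 23/8 ≈ 2.8750)
(W + F)*R = (-10 + 22)*(23/8) = 12*(23/8) = 69/2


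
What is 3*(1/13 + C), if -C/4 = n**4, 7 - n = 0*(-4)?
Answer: -374553/13 ≈ -28812.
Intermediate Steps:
n = 7 (n = 7 - 0*(-4) = 7 - 1*0 = 7 + 0 = 7)
C = -9604 (C = -4*7**4 = -4*2401 = -9604)
3*(1/13 + C) = 3*(1/13 - 9604) = 3*(-124851/13) = -374553/13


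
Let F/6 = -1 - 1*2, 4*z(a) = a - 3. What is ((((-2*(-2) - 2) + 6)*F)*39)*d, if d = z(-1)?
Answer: 5616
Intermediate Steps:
z(a) = -3/4 + a/4 (z(a) = (a - 3)/4 = (-3 + a)/4 = -3/4 + a/4)
F = -18 (F = 6*(-1 - 1*2) = 6*(-1 - 2) = 6*(-3) = -18)
d = -1 (d = -3/4 + (1/4)*(-1) = -3/4 - 1/4 = -1)
((((-2*(-2) - 2) + 6)*F)*39)*d = ((((-2*(-2) - 2) + 6)*(-18))*39)*(-1) = ((((4 - 2) + 6)*(-18))*39)*(-1) = (((2 + 6)*(-18))*39)*(-1) = ((8*(-18))*39)*(-1) = -144*39*(-1) = -5616*(-1) = 5616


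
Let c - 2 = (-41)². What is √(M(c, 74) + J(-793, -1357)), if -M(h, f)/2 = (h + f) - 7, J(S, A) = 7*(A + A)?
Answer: I*√22498 ≈ 149.99*I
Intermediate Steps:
J(S, A) = 14*A (J(S, A) = 7*(2*A) = 14*A)
c = 1683 (c = 2 + (-41)² = 2 + 1681 = 1683)
M(h, f) = 14 - 2*f - 2*h (M(h, f) = -2*((h + f) - 7) = -2*((f + h) - 7) = -2*(-7 + f + h) = 14 - 2*f - 2*h)
√(M(c, 74) + J(-793, -1357)) = √((14 - 2*74 - 2*1683) + 14*(-1357)) = √((14 - 148 - 3366) - 18998) = √(-3500 - 18998) = √(-22498) = I*√22498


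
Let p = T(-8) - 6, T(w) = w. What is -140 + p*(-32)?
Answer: 308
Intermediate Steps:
p = -14 (p = -8 - 6 = -14)
-140 + p*(-32) = -140 - 14*(-32) = -140 + 448 = 308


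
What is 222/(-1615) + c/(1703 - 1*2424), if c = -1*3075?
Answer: 4806063/1164415 ≈ 4.1274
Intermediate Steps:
c = -3075
222/(-1615) + c/(1703 - 1*2424) = 222/(-1615) - 3075/(1703 - 1*2424) = 222*(-1/1615) - 3075/(1703 - 2424) = -222/1615 - 3075/(-721) = -222/1615 - 3075*(-1/721) = -222/1615 + 3075/721 = 4806063/1164415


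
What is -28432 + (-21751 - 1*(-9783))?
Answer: -40400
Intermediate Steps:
-28432 + (-21751 - 1*(-9783)) = -28432 + (-21751 + 9783) = -28432 - 11968 = -40400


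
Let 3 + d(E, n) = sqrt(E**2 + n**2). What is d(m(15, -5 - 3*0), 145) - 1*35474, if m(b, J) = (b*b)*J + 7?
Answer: -35477 + sqrt(1270949) ≈ -34350.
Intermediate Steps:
m(b, J) = 7 + J*b**2 (m(b, J) = b**2*J + 7 = J*b**2 + 7 = 7 + J*b**2)
d(E, n) = -3 + sqrt(E**2 + n**2)
d(m(15, -5 - 3*0), 145) - 1*35474 = (-3 + sqrt((7 + (-5 - 3*0)*15**2)**2 + 145**2)) - 1*35474 = (-3 + sqrt((7 + (-5 + 0)*225)**2 + 21025)) - 35474 = (-3 + sqrt((7 - 5*225)**2 + 21025)) - 35474 = (-3 + sqrt((7 - 1125)**2 + 21025)) - 35474 = (-3 + sqrt((-1118)**2 + 21025)) - 35474 = (-3 + sqrt(1249924 + 21025)) - 35474 = (-3 + sqrt(1270949)) - 35474 = -35477 + sqrt(1270949)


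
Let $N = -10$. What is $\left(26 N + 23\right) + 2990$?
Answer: $2753$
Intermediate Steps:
$\left(26 N + 23\right) + 2990 = \left(26 \left(-10\right) + 23\right) + 2990 = \left(-260 + 23\right) + 2990 = -237 + 2990 = 2753$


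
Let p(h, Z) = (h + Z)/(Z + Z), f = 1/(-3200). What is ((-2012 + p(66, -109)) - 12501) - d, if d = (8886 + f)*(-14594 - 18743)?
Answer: 103320858902267/348800 ≈ 2.9622e+8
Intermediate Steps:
f = -1/3200 ≈ -0.00031250
p(h, Z) = (Z + h)/(2*Z) (p(h, Z) = (Z + h)/((2*Z)) = (Z + h)*(1/(2*Z)) = (Z + h)/(2*Z))
d = -947944229063/3200 (d = (8886 - 1/3200)*(-14594 - 18743) = (28435199/3200)*(-33337) = -947944229063/3200 ≈ -2.9623e+8)
((-2012 + p(66, -109)) - 12501) - d = ((-2012 + (½)*(-109 + 66)/(-109)) - 12501) - 1*(-947944229063/3200) = ((-2012 + (½)*(-1/109)*(-43)) - 12501) + 947944229063/3200 = ((-2012 + 43/218) - 12501) + 947944229063/3200 = (-438573/218 - 12501) + 947944229063/3200 = -3163791/218 + 947944229063/3200 = 103320858902267/348800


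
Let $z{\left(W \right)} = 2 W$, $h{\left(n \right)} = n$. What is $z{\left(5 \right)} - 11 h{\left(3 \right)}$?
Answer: $-23$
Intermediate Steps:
$z{\left(5 \right)} - 11 h{\left(3 \right)} = 2 \cdot 5 - 33 = 10 - 33 = -23$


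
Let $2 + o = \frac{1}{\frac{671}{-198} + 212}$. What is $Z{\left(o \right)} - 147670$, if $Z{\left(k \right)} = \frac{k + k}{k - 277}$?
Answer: $- \frac{154703064106}{1047627} \approx -1.4767 \cdot 10^{5}$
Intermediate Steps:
$o = - \frac{7492}{3755}$ ($o = -2 + \frac{1}{\frac{671}{-198} + 212} = -2 + \frac{1}{671 \left(- \frac{1}{198}\right) + 212} = -2 + \frac{1}{- \frac{61}{18} + 212} = -2 + \frac{1}{\frac{3755}{18}} = -2 + \frac{18}{3755} = - \frac{7492}{3755} \approx -1.9952$)
$Z{\left(k \right)} = \frac{2 k}{-277 + k}$
$Z{\left(o \right)} - 147670 = 2 \left(- \frac{7492}{3755}\right) \frac{1}{-277 - \frac{7492}{3755}} - 147670 = 2 \left(- \frac{7492}{3755}\right) \frac{1}{- \frac{1047627}{3755}} - 147670 = 2 \left(- \frac{7492}{3755}\right) \left(- \frac{3755}{1047627}\right) - 147670 = \frac{14984}{1047627} - 147670 = - \frac{154703064106}{1047627}$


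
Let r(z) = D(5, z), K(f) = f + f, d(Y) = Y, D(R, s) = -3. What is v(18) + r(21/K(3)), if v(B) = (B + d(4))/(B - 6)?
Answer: -7/6 ≈ -1.1667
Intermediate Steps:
K(f) = 2*f
r(z) = -3
v(B) = (4 + B)/(-6 + B) (v(B) = (B + 4)/(B - 6) = (4 + B)/(-6 + B))
v(18) + r(21/K(3)) = (4 + 18)/(-6 + 18) - 3 = 22/12 - 3 = (1/12)*22 - 3 = 11/6 - 3 = -7/6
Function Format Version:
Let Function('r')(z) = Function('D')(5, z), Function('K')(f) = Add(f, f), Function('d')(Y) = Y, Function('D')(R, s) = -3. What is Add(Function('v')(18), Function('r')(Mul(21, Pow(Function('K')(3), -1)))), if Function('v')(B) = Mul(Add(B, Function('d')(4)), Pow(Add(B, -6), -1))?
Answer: Rational(-7, 6) ≈ -1.1667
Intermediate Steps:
Function('K')(f) = Mul(2, f)
Function('r')(z) = -3
Function('v')(B) = Mul(Pow(Add(-6, B), -1), Add(4, B)) (Function('v')(B) = Mul(Add(B, 4), Pow(Add(B, -6), -1)) = Mul(Add(4, B), Pow(Add(-6, B), -1)) = Mul(Pow(Add(-6, B), -1), Add(4, B)))
Add(Function('v')(18), Function('r')(Mul(21, Pow(Function('K')(3), -1)))) = Add(Mul(Pow(Add(-6, 18), -1), Add(4, 18)), -3) = Add(Mul(Pow(12, -1), 22), -3) = Add(Mul(Rational(1, 12), 22), -3) = Add(Rational(11, 6), -3) = Rational(-7, 6)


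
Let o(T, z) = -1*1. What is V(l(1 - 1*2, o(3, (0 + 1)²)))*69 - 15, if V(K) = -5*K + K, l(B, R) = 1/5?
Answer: -351/5 ≈ -70.200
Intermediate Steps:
o(T, z) = -1
l(B, R) = ⅕
V(K) = -4*K
V(l(1 - 1*2, o(3, (0 + 1)²)))*69 - 15 = -4*⅕*69 - 15 = -⅘*69 - 15 = -276/5 - 15 = -351/5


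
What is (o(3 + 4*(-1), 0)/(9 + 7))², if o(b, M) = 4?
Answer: 1/16 ≈ 0.062500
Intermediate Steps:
(o(3 + 4*(-1), 0)/(9 + 7))² = (4/(9 + 7))² = (4/16)² = (4*(1/16))² = (¼)² = 1/16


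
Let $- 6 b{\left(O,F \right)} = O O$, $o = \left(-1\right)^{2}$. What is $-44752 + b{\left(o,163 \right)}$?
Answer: $- \frac{268513}{6} \approx -44752.0$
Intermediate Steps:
$o = 1$
$b{\left(O,F \right)} = - \frac{O^{2}}{6}$ ($b{\left(O,F \right)} = - \frac{O O}{6} = - \frac{O^{2}}{6}$)
$-44752 + b{\left(o,163 \right)} = -44752 - \frac{1^{2}}{6} = -44752 - \frac{1}{6} = - \frac{268513}{6}$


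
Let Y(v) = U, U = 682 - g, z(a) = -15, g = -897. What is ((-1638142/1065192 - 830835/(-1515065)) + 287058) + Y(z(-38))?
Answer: 46581092991126085/161383511748 ≈ 2.8864e+5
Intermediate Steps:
U = 1579 (U = 682 - 1*(-897) = 682 + 897 = 1579)
Y(v) = 1579
((-1638142/1065192 - 830835/(-1515065)) + 287058) + Y(z(-38)) = ((-1638142/1065192 - 830835/(-1515065)) + 287058) + 1579 = ((-1638142*1/1065192 - 830835*(-1/1515065)) + 287058) + 1579 = ((-819071/532596 + 166167/303013) + 287058) + 1579 = (-159689281391/161383511748 + 287058) + 1579 = 46326268426075993/161383511748 + 1579 = 46581092991126085/161383511748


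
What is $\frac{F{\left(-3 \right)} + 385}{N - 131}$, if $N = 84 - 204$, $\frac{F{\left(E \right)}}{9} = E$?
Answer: $- \frac{358}{251} \approx -1.4263$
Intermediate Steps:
$F{\left(E \right)} = 9 E$
$N = -120$
$\frac{F{\left(-3 \right)} + 385}{N - 131} = \frac{9 \left(-3\right) + 385}{-120 - 131} = \frac{-27 + 385}{-251} = 358 \left(- \frac{1}{251}\right) = - \frac{358}{251}$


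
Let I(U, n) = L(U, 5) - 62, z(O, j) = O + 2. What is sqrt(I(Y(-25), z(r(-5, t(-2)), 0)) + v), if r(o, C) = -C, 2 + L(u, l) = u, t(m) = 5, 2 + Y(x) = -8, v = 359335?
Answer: sqrt(359261) ≈ 599.38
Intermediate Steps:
Y(x) = -10 (Y(x) = -2 - 8 = -10)
L(u, l) = -2 + u
z(O, j) = 2 + O
I(U, n) = -64 + U (I(U, n) = (-2 + U) - 62 = -64 + U)
sqrt(I(Y(-25), z(r(-5, t(-2)), 0)) + v) = sqrt((-64 - 10) + 359335) = sqrt(-74 + 359335) = sqrt(359261)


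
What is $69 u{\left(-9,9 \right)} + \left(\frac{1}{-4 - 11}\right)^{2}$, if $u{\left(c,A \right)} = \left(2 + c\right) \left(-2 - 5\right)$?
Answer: $\frac{760726}{225} \approx 3381.0$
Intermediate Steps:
$u{\left(c,A \right)} = -14 - 7 c$ ($u{\left(c,A \right)} = \left(2 + c\right) \left(-7\right) = -14 - 7 c$)
$69 u{\left(-9,9 \right)} + \left(\frac{1}{-4 - 11}\right)^{2} = 69 \left(-14 - -63\right) + \left(\frac{1}{-4 - 11}\right)^{2} = 69 \left(-14 + 63\right) + \left(\frac{1}{-15}\right)^{2} = 69 \cdot 49 + \left(- \frac{1}{15}\right)^{2} = 3381 + \frac{1}{225} = \frac{760726}{225}$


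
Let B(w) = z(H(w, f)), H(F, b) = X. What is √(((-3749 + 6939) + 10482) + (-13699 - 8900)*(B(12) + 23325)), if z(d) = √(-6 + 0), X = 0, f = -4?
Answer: √(-527108003 - 22599*I*√6) ≈ 1.2 - 22959.0*I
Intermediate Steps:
H(F, b) = 0
z(d) = I*√6 (z(d) = √(-6) = I*√6)
B(w) = I*√6
√(((-3749 + 6939) + 10482) + (-13699 - 8900)*(B(12) + 23325)) = √(((-3749 + 6939) + 10482) + (-13699 - 8900)*(I*√6 + 23325)) = √((3190 + 10482) - 22599*(23325 + I*√6)) = √(13672 + (-527121675 - 22599*I*√6)) = √(-527108003 - 22599*I*√6)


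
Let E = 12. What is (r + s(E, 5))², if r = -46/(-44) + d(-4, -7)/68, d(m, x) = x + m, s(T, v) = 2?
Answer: 4652649/559504 ≈ 8.3157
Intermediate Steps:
d(m, x) = m + x
r = 661/748 (r = -46/(-44) + (-4 - 7)/68 = -46*(-1/44) - 11*1/68 = 23/22 - 11/68 = 661/748 ≈ 0.88369)
(r + s(E, 5))² = (661/748 + 2)² = (2157/748)² = 4652649/559504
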